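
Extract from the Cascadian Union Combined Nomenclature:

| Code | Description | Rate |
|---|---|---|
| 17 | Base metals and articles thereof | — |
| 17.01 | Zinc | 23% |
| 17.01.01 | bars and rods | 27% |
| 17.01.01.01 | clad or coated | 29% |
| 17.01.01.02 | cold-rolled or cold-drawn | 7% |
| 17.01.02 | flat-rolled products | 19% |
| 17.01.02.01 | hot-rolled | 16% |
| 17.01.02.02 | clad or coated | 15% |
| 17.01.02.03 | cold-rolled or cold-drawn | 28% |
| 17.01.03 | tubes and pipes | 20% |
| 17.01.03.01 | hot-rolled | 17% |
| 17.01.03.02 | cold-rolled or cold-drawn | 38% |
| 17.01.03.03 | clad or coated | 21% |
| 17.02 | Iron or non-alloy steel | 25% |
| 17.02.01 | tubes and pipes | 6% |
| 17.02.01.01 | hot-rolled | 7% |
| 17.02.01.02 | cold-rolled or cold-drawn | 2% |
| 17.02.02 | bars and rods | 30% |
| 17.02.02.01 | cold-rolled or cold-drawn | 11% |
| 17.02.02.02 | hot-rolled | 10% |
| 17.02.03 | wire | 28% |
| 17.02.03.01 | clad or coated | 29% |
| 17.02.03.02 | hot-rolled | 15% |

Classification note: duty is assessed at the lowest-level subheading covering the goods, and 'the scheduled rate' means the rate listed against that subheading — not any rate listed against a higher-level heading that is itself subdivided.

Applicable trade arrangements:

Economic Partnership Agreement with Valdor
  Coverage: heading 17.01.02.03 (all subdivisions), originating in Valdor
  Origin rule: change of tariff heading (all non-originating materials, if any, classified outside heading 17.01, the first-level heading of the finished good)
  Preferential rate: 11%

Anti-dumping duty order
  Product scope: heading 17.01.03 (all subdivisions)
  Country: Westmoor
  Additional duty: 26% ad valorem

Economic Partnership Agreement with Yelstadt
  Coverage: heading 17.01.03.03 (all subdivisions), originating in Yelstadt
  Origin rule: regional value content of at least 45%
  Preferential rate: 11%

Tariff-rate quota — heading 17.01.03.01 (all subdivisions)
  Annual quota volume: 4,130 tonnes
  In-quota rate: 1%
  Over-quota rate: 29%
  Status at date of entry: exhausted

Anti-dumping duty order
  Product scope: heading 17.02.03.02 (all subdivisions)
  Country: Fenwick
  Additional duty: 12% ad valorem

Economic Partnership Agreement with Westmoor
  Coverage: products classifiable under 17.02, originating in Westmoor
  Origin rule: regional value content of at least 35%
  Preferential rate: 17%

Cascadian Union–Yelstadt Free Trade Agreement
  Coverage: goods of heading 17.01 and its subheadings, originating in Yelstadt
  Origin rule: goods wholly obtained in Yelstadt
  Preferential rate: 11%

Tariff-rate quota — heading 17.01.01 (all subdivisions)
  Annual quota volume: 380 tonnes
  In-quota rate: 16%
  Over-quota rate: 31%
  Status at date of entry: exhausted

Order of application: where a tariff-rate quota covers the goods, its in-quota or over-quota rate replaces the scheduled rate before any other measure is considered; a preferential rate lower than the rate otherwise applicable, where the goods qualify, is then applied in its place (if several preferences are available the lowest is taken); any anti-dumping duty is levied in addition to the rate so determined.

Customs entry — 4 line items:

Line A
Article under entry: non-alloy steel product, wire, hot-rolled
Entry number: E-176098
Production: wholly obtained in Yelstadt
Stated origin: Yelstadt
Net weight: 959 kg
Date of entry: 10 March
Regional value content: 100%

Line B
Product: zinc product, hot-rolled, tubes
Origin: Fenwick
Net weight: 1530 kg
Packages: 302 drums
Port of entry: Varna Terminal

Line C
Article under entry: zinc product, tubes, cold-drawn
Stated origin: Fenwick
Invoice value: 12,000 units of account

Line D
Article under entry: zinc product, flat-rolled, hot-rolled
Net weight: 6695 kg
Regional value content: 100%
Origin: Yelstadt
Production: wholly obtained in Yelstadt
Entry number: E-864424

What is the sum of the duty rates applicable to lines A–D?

Line A: non-alloy steel → 17.02; wire → 17.02.03; hot-rolled → 17.02.03.02. Scheduled 15%. Yelstadt agreement on 17.01.03.03: 17.02.03.02 not covered; Yelstadt agreement on 17.01: 17.02.03.02 not covered. → 15%.
Line B: zinc → 17.01; tubes → 17.01.03; hot-rolled → 17.01.03.01. Scheduled 17%. quota on 17.01.03.01 exhausted → over-quota 29%. → 29%.
Line C: zinc → 17.01; tubes → 17.01.03; cold-drawn → 17.01.03.02. Scheduled 38%. No special measure applies. → 38%.
Line D: zinc → 17.01; flat-rolled → 17.01.02; hot-rolled → 17.01.02.01. Scheduled 16%. Yelstadt agreement on 17.01.03.03: 17.01.02.01 not covered; Yelstadt agreement on 17.01: wholly obtained → 11% available; preferential 11%. → 11%.
Sum: 15% + 29% + 38% + 11% = 93%.

93%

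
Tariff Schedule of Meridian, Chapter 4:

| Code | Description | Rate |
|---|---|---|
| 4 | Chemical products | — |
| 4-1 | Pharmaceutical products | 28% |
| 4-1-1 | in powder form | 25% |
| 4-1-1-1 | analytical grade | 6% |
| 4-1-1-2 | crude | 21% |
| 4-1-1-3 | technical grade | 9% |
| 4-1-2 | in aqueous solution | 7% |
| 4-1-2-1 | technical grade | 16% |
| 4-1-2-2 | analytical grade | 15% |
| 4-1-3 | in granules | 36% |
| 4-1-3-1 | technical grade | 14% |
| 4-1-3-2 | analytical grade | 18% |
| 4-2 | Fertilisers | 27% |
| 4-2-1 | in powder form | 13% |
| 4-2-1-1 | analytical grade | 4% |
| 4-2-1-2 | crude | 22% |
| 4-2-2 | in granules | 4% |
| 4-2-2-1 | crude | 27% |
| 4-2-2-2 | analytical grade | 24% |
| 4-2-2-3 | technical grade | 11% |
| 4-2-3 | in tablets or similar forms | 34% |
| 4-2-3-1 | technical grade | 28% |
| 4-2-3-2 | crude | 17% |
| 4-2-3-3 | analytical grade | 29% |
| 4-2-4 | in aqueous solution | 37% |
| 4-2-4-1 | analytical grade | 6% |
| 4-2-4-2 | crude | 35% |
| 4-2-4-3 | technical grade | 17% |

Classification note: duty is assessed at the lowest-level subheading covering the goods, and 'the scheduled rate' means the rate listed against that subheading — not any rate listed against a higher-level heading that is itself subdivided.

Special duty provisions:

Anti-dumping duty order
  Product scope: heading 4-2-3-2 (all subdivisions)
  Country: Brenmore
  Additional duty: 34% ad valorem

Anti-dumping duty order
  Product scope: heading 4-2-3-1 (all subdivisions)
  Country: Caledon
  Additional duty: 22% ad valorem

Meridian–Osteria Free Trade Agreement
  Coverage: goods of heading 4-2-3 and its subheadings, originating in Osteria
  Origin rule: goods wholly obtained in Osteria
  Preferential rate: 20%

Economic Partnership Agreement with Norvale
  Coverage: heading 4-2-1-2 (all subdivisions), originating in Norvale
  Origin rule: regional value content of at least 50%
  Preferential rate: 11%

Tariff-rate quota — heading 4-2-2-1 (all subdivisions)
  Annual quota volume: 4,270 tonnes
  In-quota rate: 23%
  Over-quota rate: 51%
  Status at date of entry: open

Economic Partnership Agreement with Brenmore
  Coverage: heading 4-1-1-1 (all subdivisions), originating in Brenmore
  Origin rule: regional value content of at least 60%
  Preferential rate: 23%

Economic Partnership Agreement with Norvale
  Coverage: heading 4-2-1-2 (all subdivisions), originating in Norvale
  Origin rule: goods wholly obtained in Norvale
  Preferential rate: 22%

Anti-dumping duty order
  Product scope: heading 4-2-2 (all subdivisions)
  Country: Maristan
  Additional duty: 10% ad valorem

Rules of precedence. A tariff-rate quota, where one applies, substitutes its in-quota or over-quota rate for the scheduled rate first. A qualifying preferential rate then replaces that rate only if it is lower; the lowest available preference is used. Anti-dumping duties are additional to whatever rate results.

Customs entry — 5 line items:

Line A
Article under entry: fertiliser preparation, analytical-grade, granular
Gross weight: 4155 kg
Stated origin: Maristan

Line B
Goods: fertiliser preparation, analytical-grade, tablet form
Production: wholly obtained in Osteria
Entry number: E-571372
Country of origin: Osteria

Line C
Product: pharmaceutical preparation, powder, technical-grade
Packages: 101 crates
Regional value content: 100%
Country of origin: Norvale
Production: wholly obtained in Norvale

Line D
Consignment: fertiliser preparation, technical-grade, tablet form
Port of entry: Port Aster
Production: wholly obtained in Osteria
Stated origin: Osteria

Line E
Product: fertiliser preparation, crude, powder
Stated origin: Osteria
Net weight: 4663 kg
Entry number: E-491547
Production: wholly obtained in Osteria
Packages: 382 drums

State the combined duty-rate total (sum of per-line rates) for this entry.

Line A: fertiliser → 4-2; granular → 4-2-2; analytical-grade → 4-2-2-2. Scheduled 24%. anti-dumping (Maristan, 4-2-2): +10%; total 24% + 10% = 34%. → 34%.
Line B: fertiliser → 4-2; tablet form → 4-2-3; analytical-grade → 4-2-3-3. Scheduled 29%. Osteria agreement on 4-2-3: wholly obtained → 20% available; preferential 20%. → 20%.
Line C: pharmaceutical → 4-1; powder → 4-1-1; technical-grade → 4-1-1-3. Scheduled 9%. Norvale agreement on 4-2-1-2: 4-1-1-3 not covered; Norvale agreement on 4-2-1-2: 4-1-1-3 not covered. → 9%.
Line D: fertiliser → 4-2; tablet form → 4-2-3; technical-grade → 4-2-3-1. Scheduled 28%. Osteria agreement on 4-2-3: wholly obtained → 20% available; preferential 20%. → 20%.
Line E: fertiliser → 4-2; powder → 4-2-1; crude → 4-2-1-2. Scheduled 22%. Osteria agreement on 4-2-3: 4-2-1-2 not covered. → 22%.
Sum: 34% + 20% + 9% + 20% + 22% = 105%.

105%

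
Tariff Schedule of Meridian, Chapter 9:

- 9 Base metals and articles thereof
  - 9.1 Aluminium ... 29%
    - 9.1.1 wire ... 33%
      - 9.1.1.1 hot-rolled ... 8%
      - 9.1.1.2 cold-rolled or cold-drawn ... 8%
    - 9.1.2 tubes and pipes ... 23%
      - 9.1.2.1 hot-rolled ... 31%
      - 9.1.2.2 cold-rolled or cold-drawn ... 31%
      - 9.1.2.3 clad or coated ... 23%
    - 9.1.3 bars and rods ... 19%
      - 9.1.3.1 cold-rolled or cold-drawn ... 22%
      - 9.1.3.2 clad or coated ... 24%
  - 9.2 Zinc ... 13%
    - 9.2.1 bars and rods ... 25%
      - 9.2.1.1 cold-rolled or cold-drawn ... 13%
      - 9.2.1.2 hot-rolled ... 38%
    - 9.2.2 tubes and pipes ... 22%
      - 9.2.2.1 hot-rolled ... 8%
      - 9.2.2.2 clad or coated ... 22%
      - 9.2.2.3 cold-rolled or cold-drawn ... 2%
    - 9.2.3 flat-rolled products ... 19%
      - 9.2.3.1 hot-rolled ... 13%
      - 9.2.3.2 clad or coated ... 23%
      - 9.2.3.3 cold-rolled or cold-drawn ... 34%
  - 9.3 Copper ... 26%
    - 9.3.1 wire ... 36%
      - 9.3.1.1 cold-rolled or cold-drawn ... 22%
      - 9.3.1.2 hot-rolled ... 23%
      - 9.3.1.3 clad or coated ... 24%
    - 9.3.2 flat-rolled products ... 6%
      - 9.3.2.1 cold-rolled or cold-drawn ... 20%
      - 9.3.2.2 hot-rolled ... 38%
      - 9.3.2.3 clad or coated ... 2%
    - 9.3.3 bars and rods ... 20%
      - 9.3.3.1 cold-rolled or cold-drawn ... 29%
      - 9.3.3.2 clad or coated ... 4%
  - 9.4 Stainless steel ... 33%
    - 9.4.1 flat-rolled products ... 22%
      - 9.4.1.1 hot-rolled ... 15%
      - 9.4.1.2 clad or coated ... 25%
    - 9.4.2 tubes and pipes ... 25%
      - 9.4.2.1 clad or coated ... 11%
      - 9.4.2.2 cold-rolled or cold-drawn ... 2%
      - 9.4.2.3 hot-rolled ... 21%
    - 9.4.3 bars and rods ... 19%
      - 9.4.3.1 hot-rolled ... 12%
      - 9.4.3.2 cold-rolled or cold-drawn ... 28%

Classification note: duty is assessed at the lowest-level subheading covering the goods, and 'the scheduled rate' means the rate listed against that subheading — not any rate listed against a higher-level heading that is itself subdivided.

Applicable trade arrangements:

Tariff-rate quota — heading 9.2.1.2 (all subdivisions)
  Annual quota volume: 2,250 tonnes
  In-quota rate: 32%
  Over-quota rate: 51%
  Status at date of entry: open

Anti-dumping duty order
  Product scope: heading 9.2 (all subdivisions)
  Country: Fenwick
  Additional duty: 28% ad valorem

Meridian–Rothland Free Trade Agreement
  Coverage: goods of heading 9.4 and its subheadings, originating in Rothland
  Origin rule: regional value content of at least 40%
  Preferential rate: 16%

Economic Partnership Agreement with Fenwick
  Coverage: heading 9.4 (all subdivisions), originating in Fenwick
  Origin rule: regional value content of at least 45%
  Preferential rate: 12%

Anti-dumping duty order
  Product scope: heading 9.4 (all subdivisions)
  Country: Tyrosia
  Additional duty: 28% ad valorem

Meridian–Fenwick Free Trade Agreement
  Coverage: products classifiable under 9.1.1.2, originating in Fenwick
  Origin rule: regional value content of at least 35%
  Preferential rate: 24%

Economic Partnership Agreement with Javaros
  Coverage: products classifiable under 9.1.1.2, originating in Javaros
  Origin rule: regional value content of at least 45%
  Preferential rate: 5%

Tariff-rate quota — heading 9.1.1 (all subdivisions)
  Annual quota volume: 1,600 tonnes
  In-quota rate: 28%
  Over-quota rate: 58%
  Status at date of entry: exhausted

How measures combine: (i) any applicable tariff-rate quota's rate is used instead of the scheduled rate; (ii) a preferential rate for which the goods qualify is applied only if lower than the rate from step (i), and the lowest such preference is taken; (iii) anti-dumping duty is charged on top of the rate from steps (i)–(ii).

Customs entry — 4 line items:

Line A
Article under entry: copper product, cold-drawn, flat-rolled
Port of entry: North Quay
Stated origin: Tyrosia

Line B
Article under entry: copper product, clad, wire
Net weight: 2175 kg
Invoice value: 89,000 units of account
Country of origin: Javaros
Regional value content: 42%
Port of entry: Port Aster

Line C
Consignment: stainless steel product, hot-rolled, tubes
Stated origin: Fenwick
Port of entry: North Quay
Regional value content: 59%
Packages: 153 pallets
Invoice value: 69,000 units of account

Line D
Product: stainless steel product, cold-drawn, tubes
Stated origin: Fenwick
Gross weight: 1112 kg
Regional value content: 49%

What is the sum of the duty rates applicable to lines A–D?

58%

Line A: copper → 9.3; flat-rolled → 9.3.2; cold-drawn → 9.3.2.1. Scheduled 20%. No special measure applies. → 20%.
Line B: copper → 9.3; wire → 9.3.1; clad → 9.3.1.3. Scheduled 24%. Javaros agreement on 9.1.1.2: 9.3.1.3 not covered. → 24%.
Line C: stainless steel → 9.4; tubes → 9.4.2; hot-rolled → 9.4.2.3. Scheduled 21%. Fenwick agreement on 9.4: RVC ≥ 45% → 12% available; Fenwick agreement on 9.1.1.2: 9.4.2.3 not covered; preferential 12%. → 12%.
Line D: stainless steel → 9.4; tubes → 9.4.2; cold-drawn → 9.4.2.2. Scheduled 2%. Fenwick agreement on 9.4: RVC ≥ 45% → 12% available; Fenwick agreement on 9.1.1.2: 9.4.2.2 not covered; preference 12% not lower than 2% → no reduction. → 2%.
Sum: 20% + 24% + 12% + 2% = 58%.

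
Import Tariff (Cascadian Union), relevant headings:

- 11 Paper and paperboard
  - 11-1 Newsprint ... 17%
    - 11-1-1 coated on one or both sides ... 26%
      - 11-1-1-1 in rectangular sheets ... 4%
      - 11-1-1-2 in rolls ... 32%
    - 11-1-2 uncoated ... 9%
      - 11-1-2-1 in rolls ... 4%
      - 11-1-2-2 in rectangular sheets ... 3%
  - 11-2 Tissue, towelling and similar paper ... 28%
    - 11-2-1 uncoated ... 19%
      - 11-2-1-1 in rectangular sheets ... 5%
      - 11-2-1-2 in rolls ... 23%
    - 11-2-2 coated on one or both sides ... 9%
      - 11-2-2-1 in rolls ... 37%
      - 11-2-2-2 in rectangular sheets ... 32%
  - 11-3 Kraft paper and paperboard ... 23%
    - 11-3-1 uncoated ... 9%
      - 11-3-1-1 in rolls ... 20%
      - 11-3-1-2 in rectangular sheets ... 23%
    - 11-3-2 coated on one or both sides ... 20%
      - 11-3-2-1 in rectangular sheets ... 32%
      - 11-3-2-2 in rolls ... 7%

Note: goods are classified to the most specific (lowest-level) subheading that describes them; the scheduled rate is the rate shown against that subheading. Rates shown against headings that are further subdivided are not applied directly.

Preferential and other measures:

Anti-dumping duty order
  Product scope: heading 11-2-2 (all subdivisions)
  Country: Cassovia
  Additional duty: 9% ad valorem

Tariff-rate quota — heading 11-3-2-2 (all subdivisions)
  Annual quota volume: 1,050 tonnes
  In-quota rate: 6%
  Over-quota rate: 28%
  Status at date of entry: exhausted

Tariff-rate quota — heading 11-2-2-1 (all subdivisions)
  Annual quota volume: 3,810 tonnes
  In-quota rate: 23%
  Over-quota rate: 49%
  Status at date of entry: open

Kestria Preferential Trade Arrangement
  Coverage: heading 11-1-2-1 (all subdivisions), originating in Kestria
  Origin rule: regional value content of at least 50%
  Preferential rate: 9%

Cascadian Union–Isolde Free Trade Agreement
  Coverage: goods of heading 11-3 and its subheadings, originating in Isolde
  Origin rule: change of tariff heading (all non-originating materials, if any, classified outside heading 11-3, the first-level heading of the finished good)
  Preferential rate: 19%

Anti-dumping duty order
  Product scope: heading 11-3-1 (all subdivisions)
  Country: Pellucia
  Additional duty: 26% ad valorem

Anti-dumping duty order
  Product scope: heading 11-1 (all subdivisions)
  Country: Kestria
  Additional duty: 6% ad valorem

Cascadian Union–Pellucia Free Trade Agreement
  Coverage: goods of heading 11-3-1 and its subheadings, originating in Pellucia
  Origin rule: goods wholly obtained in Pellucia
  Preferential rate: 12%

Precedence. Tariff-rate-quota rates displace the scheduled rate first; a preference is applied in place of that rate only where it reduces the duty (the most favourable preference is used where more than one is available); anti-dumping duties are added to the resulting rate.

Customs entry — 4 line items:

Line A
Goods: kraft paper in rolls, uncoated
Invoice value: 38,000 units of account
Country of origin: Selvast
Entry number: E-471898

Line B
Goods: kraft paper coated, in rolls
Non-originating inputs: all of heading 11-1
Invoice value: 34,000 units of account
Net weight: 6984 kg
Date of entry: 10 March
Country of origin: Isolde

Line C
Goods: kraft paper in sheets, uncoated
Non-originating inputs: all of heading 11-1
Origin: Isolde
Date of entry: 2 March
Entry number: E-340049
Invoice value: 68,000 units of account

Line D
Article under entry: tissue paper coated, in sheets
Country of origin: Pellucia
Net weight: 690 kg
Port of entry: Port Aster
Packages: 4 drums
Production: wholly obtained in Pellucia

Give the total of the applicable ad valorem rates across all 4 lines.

90%

Line A: kraft paper → 11-3; uncoated → 11-3-1; in rolls → 11-3-1-1. Scheduled 20%. No special measure applies. → 20%.
Line B: kraft paper → 11-3; coated → 11-3-2; in rolls → 11-3-2-2. Scheduled 7%. quota on 11-3-2-2 exhausted → over-quota 28%; Isolde agreement on 11-3: CTH met → 19% available; preferential 19%. → 19%.
Line C: kraft paper → 11-3; uncoated → 11-3-1; in sheets → 11-3-1-2. Scheduled 23%. Isolde agreement on 11-3: CTH met → 19% available; preferential 19%. → 19%.
Line D: tissue paper → 11-2; coated → 11-2-2; in sheets → 11-2-2-2. Scheduled 32%. Pellucia agreement on 11-3-1: 11-2-2-2 not covered. → 32%.
Sum: 20% + 19% + 19% + 32% = 90%.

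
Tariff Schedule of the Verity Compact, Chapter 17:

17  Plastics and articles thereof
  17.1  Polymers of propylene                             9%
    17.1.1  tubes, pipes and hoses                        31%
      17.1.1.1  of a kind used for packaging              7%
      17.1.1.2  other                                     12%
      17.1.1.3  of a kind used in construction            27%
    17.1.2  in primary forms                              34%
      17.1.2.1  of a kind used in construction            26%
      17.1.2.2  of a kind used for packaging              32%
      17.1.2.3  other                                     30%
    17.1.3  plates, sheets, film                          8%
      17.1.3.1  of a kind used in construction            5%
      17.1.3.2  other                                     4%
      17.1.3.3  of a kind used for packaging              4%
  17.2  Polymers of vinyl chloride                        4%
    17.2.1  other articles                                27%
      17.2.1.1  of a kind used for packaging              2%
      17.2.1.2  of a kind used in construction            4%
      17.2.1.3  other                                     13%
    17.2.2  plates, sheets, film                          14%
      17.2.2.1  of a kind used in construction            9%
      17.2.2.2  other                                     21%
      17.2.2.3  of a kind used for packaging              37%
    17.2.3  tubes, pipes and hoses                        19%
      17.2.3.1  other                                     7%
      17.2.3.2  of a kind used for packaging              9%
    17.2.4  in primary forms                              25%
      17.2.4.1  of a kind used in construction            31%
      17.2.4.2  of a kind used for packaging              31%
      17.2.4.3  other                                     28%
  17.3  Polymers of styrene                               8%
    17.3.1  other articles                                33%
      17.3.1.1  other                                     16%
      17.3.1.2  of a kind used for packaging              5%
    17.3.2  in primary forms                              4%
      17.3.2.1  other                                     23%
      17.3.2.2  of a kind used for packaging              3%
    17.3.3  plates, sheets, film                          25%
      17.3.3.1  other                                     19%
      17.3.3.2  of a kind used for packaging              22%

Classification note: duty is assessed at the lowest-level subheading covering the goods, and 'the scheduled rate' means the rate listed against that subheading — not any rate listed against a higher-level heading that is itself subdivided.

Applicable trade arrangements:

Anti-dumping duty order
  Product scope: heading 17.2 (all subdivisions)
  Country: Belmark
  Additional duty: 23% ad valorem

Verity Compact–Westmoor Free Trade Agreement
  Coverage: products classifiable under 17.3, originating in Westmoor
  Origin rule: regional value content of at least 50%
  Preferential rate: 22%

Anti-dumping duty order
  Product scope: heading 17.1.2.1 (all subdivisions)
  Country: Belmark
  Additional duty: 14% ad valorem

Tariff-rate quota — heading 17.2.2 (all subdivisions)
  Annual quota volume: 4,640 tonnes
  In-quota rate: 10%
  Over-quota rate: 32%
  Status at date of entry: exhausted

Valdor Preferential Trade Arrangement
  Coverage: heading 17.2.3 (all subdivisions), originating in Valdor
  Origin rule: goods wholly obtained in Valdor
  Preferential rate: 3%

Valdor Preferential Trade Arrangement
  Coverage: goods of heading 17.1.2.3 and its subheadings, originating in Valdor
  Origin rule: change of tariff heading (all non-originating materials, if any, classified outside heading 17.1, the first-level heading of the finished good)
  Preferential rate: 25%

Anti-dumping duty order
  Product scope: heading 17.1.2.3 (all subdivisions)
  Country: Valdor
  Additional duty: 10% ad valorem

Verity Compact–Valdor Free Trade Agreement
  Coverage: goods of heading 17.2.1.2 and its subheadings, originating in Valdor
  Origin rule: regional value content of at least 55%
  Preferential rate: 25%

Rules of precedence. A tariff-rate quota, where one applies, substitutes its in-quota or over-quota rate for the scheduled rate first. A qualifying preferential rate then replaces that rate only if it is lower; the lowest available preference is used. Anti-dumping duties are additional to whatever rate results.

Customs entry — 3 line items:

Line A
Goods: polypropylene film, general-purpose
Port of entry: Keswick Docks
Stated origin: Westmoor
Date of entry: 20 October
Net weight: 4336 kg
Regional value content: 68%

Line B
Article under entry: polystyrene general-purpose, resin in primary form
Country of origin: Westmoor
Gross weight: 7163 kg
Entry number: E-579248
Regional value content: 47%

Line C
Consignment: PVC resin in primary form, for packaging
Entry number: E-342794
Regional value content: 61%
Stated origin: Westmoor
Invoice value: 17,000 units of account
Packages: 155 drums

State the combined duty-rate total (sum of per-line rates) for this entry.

58%

Line A: polypropylene → 17.1; film → 17.1.3; general-purpose → 17.1.3.2. Scheduled 4%. Westmoor agreement on 17.3: 17.1.3.2 not covered. → 4%.
Line B: polystyrene → 17.3; resin in primary form → 17.3.2; general-purpose → 17.3.2.1. Scheduled 23%. Westmoor agreement on 17.3: RVC < 50%. → 23%.
Line C: PVC → 17.2; resin in primary form → 17.2.4; for packaging → 17.2.4.2. Scheduled 31%. Westmoor agreement on 17.3: 17.2.4.2 not covered. → 31%.
Sum: 4% + 23% + 31% = 58%.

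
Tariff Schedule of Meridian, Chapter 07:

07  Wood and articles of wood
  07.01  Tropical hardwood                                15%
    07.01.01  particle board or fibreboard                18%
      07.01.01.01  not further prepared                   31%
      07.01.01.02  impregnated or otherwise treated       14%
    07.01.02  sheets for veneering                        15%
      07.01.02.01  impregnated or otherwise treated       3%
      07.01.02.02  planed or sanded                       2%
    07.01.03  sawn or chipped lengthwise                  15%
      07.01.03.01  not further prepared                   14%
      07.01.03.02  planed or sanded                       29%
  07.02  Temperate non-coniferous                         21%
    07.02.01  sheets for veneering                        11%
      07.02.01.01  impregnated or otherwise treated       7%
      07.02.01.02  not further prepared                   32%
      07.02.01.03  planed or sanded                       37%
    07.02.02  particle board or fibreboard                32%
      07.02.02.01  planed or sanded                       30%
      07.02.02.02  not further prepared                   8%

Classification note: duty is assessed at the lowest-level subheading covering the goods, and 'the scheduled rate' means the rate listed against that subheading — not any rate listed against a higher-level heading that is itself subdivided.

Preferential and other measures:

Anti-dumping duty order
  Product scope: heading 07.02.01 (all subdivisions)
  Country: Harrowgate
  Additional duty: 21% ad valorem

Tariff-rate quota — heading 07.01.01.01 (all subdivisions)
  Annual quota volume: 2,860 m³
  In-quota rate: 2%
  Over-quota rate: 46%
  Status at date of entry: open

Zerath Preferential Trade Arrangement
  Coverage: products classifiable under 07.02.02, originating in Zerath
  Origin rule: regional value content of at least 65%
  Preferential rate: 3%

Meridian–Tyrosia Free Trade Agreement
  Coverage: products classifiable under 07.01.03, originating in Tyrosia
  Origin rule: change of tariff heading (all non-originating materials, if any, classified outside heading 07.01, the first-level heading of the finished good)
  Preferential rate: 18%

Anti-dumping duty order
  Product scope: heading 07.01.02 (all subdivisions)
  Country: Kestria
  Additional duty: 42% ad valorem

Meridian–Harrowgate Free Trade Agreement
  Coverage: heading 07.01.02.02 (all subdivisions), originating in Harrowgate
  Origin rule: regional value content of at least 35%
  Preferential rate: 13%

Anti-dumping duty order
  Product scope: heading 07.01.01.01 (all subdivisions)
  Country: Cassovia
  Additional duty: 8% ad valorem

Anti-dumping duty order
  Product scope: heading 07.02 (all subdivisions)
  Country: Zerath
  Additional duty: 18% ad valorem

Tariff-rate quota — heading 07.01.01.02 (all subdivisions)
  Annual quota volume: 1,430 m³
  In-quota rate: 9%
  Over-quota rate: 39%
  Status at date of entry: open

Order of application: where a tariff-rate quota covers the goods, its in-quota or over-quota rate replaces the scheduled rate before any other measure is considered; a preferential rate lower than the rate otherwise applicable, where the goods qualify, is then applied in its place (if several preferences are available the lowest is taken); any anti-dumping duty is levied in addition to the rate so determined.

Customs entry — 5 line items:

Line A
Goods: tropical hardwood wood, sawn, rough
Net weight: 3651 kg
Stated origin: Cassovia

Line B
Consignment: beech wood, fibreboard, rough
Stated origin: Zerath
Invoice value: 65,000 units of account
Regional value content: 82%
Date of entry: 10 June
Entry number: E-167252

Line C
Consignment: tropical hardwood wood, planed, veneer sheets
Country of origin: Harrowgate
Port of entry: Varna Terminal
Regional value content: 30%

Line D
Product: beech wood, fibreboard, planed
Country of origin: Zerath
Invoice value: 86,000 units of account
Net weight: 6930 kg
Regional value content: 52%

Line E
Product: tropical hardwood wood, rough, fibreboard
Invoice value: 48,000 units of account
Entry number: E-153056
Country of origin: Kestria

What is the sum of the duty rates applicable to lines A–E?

87%

Line A: tropical hardwood → 07.01; sawn → 07.01.03; rough → 07.01.03.01. Scheduled 14%. No special measure applies. → 14%.
Line B: beech → 07.02; fibreboard → 07.02.02; rough → 07.02.02.02. Scheduled 8%. Zerath agreement on 07.02.02: RVC ≥ 65% → 3% available; preferential 3%; anti-dumping (Zerath, 07.02): +18%; total 3% + 18% = 21%. → 21%.
Line C: tropical hardwood → 07.01; veneer sheets → 07.01.02; planed → 07.01.02.02. Scheduled 2%. Harrowgate agreement on 07.01.02.02: RVC < 35%. → 2%.
Line D: beech → 07.02; fibreboard → 07.02.02; planed → 07.02.02.01. Scheduled 30%. Zerath agreement on 07.02.02: RVC < 65%; anti-dumping (Zerath, 07.02): +18%; total 30% + 18% = 48%. → 48%.
Line E: tropical hardwood → 07.01; fibreboard → 07.01.01; rough → 07.01.01.01. Scheduled 31%. quota on 07.01.01.01 open → in-quota 2%. → 2%.
Sum: 14% + 21% + 2% + 48% + 2% = 87%.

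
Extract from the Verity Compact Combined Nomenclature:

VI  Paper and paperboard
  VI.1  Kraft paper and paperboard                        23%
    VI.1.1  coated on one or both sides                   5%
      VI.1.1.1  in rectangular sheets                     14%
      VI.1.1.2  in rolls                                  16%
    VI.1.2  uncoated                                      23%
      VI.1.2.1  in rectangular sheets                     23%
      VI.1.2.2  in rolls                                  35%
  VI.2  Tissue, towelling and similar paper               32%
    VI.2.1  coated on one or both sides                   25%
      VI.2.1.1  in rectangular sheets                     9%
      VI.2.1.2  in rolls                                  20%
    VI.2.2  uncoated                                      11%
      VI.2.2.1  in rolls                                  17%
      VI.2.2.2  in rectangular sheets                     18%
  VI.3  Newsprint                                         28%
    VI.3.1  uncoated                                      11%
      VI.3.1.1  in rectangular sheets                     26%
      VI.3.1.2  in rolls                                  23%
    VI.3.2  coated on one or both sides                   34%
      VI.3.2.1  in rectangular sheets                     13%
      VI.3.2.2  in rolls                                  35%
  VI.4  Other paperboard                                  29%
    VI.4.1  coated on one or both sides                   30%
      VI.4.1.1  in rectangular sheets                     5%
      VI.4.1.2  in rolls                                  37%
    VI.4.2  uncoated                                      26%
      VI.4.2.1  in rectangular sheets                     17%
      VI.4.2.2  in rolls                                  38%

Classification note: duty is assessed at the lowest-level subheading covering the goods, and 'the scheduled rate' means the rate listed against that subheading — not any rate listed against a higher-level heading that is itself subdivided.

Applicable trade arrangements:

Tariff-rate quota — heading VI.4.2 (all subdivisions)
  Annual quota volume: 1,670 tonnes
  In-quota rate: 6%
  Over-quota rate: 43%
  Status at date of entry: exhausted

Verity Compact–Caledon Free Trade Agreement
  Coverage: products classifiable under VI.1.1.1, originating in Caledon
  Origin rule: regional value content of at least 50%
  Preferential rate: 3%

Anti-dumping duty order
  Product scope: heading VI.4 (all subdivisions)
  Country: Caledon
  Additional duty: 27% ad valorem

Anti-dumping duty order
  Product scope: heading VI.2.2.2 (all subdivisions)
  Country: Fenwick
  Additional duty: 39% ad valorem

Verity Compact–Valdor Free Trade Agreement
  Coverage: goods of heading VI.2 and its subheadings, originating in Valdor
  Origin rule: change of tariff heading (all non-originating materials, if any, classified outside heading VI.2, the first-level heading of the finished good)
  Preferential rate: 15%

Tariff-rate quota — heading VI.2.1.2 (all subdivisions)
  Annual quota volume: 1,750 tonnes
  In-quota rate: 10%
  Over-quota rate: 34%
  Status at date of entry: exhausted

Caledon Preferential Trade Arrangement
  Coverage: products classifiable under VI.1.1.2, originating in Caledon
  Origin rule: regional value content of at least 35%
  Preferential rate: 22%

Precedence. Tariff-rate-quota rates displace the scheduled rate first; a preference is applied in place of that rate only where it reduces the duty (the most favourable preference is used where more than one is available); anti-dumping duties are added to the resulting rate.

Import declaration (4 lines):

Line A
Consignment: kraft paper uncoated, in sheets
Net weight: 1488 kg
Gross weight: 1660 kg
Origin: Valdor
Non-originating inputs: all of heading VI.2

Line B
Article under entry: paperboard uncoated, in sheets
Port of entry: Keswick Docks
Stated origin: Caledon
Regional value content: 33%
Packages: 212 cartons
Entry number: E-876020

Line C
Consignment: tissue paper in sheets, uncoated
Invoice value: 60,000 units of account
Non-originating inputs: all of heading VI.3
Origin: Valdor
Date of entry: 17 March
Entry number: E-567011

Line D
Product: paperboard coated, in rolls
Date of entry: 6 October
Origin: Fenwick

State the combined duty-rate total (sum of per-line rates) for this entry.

145%

Line A: kraft paper → VI.1; uncoated → VI.1.2; in sheets → VI.1.2.1. Scheduled 23%. Valdor agreement on VI.2: VI.1.2.1 not covered. → 23%.
Line B: paperboard → VI.4; uncoated → VI.4.2; in sheets → VI.4.2.1. Scheduled 17%. quota on VI.4.2 exhausted → over-quota 43%; Caledon agreement on VI.1.1.1: VI.4.2.1 not covered; Caledon agreement on VI.1.1.2: VI.4.2.1 not covered; anti-dumping (Caledon, VI.4): +27%; total 43% + 27% = 70%. → 70%.
Line C: tissue paper → VI.2; uncoated → VI.2.2; in sheets → VI.2.2.2. Scheduled 18%. Valdor agreement on VI.2: CTH met → 15% available; preferential 15%. → 15%.
Line D: paperboard → VI.4; coated → VI.4.1; in rolls → VI.4.1.2. Scheduled 37%. No special measure applies. → 37%.
Sum: 23% + 70% + 15% + 37% = 145%.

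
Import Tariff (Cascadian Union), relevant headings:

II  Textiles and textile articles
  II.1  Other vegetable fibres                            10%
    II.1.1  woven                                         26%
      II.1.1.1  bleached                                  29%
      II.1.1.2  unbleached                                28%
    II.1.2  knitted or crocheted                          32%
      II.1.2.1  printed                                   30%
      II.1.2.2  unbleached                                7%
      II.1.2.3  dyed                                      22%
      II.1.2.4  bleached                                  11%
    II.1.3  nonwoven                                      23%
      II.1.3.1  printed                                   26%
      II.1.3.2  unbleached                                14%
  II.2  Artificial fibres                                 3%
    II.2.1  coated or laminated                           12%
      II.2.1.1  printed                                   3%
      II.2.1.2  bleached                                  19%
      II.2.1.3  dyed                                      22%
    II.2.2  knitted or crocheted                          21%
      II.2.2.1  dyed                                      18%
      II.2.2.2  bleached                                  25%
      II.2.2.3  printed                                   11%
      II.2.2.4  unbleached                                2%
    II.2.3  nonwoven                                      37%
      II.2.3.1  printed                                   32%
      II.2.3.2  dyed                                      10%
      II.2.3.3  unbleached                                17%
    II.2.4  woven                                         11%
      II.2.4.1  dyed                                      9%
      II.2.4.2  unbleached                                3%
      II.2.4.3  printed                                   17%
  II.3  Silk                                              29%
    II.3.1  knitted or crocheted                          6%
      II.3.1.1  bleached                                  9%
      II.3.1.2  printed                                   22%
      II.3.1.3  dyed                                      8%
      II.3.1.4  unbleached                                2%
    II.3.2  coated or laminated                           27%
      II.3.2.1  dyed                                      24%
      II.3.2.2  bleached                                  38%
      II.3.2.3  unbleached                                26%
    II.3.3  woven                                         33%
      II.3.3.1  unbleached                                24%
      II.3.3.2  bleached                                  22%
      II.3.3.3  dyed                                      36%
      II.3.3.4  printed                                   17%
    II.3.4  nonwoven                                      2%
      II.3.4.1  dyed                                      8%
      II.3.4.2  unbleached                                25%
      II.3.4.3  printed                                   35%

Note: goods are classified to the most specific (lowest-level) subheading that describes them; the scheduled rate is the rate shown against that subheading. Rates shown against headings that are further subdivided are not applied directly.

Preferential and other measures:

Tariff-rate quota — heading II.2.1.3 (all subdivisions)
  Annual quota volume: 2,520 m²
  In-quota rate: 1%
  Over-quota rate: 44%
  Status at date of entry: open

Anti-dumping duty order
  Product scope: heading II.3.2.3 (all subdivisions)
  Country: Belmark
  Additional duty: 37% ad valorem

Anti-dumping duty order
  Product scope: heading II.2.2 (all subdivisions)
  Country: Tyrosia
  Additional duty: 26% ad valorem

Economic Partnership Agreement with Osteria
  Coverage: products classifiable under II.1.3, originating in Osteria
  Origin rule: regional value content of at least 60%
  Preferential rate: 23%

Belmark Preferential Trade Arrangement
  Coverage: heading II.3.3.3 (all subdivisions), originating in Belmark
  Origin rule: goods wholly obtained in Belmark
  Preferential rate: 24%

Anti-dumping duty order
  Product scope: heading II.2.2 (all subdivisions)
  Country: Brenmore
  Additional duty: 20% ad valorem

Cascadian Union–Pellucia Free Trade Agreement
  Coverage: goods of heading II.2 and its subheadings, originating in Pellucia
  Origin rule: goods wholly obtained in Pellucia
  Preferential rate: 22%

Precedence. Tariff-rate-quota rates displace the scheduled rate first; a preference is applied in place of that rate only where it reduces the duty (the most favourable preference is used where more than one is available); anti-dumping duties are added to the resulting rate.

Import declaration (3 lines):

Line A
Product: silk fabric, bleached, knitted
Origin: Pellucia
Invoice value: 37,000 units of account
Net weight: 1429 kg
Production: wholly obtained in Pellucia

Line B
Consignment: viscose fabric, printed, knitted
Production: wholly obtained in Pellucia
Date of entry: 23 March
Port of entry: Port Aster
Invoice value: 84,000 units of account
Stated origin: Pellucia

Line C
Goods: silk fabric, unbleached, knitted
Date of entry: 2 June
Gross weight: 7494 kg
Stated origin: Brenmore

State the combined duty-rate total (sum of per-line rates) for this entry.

Line A: silk → II.3; knitted → II.3.1; bleached → II.3.1.1. Scheduled 9%. Pellucia agreement on II.2: II.3.1.1 not covered. → 9%.
Line B: viscose → II.2; knitted → II.2.2; printed → II.2.2.3. Scheduled 11%. Pellucia agreement on II.2: wholly obtained → 22% available; preference 22% not lower than 11% → no reduction. → 11%.
Line C: silk → II.3; knitted → II.3.1; unbleached → II.3.1.4. Scheduled 2%. No special measure applies. → 2%.
Sum: 9% + 11% + 2% = 22%.

22%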